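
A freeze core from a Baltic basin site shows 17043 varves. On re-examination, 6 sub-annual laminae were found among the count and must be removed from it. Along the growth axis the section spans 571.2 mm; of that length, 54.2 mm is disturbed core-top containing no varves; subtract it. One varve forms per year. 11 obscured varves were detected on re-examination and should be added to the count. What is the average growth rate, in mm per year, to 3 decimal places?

Correcting the raw count gives 17043 − 6 + 11 = 17048 true varves.
Removing the 54.2 mm offcut leaves 571.2 − 54.2 = 517.0 mm.
Extension rate ≈ 517.0 / 17048 = 0.030 mm per year.

0.030 mm per year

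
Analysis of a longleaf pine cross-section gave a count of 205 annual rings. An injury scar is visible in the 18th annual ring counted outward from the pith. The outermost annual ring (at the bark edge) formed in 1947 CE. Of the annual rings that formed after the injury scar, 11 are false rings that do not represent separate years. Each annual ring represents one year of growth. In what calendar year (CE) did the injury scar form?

Between annual ring 18 and the bark edge there are 205 − 18 = 187 annual rings.
Excluding 11 false annual rings: 187 − 11 = 176.
Counting back 176 years from 1947 CE places the injury scar in 1947 − 176 = 1771 CE.

1771 CE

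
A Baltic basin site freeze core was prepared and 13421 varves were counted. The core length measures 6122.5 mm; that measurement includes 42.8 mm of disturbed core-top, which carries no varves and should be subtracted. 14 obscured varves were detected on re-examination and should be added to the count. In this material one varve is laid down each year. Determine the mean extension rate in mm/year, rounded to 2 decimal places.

Correcting the raw count gives 13421 + 14 = 13435 true varves.
Net length = 6122.5 − 42.8 = 6079.7 mm.
6079.7 mm over 13435 years gives 6079.7 / 13435 ≈ 0.45 mm/year.

0.45 mm/year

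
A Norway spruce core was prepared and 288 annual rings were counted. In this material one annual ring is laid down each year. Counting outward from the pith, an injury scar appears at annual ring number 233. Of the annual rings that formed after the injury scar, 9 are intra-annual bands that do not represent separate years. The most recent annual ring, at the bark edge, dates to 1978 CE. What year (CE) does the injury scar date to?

The injury scar sits at annual ring 233 from the pith, so 288 − 233 = 55 annual rings formed after it.
Excluding 9 false annual rings: 55 − 9 = 46.
1978 − 46 = 1932 CE.

1932 CE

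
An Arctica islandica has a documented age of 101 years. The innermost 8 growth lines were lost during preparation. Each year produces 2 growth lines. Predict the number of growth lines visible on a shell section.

194 growth lines

With 2 growth lines per year, 101 years would produce 101 × 2 = 202 growth lines.
Less the 8 uncaptured growth lines: 202 − 8 = 194.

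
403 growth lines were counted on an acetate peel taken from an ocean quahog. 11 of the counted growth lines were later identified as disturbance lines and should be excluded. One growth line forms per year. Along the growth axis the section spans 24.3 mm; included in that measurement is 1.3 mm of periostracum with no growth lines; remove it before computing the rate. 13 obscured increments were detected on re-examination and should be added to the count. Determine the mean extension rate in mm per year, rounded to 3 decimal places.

After corrections the count is 403 − 11 + 13 = 405 growth lines.
The growth record spans 24.3 − 1.3 = 23.0 mm.
Mean rate = 23.0 mm / 405 years ≈ 0.057 mm per year.

0.057 mm per year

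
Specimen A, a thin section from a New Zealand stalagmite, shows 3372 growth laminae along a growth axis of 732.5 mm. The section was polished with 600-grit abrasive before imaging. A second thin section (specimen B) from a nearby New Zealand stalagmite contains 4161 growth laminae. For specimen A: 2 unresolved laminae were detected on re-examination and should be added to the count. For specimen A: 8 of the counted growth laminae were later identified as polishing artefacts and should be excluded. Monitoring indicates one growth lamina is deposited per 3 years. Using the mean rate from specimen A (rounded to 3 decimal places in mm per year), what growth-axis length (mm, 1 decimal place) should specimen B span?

911.3 mm

Specimen A: after corrections the count is 3372 − 8 + 2 = 3366 growth laminae.
Specimen A: multiplying by 3 years per growth lamina: 3366 × 3 = 10098 years.
A: 732.5 mm over 10098 years gives 732.5 / 10098 ≈ 0.073 mm per year.
Specimen B: at 3 years per growth lamina, 4161 × 3 = 12483 years. Length of B = 0.073 × 12483 = 911.3 mm.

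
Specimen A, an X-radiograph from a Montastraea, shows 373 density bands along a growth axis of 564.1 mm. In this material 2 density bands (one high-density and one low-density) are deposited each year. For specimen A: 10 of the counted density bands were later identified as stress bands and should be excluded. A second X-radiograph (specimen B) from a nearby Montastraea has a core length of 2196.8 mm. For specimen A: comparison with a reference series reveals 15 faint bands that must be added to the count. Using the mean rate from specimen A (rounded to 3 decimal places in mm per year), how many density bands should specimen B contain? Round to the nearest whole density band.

Specimen A: after corrections the count is 373 − 10 + 15 = 378 density bands.
Specimen A: 378 density bands at 2 per year is 378 / 2 = 189 years.
A: Extension rate ≈ 564.1 / 189 = 2.985 mm/yr.
B spans 2196.8 / 2.985 = 735.95 years; at 2 density bands per year that is 735.95 × 2 ≈ 1472 density bands.

1472 density bands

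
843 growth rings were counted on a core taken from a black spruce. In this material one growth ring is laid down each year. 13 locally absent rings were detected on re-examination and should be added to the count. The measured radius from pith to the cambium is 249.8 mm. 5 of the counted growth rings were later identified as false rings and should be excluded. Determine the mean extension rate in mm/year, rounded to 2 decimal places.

After corrections the count is 843 − 5 + 13 = 851 growth rings.
Mean rate = 249.8 mm / 851 years ≈ 0.29 mm/year.

0.29 mm/year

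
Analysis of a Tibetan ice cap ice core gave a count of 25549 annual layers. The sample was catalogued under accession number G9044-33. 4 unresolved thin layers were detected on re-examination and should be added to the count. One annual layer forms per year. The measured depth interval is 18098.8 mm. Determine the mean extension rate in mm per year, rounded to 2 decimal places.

After corrections the count is 25549 + 4 = 25553 annual layers.
Extension rate ≈ 18098.8 / 25553 = 0.71 mm per year.

0.71 mm per year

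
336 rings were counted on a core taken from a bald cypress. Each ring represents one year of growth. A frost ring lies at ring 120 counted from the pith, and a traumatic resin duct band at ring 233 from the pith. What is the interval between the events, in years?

The two markers are separated by 233 − 120 = 113 rings.
At one ring per year, 113 years elapsed between them.

113 years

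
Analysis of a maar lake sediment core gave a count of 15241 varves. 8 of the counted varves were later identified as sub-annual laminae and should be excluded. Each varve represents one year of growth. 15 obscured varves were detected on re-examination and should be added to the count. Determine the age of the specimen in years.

15248 years

Correcting the raw count gives 15241 − 8 + 15 = 15248 true varves.
With a one-to-one varve periodicity this is 15248 years.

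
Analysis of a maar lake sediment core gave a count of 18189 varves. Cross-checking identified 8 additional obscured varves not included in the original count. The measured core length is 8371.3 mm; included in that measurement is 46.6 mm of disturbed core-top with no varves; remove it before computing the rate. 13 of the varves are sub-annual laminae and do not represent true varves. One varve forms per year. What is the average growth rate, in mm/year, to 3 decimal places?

0.458 mm/year

After corrections the count is 18189 − 13 + 8 = 18184 varves.
Net length = 8371.3 − 46.6 = 8324.7 mm.
Extension rate ≈ 8324.7 / 18184 = 0.458 mm/year.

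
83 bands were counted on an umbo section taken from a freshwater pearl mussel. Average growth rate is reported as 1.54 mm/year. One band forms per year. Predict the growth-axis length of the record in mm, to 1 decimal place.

127.8 mm

83 years of growth are recorded.
Length ≈ 1.54 × 83 = 127.8 mm.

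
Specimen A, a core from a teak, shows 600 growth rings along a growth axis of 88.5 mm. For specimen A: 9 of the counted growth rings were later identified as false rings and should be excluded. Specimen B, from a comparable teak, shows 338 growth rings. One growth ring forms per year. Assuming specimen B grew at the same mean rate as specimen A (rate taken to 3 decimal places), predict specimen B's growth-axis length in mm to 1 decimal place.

50.7 mm

Specimen A: true growth ring count = 600 − 9 = 591.
A: Extension rate ≈ 88.5 / 591 = 0.150 mm/yr.
B's length ≈ 0.150 × 338 = 50.7 mm.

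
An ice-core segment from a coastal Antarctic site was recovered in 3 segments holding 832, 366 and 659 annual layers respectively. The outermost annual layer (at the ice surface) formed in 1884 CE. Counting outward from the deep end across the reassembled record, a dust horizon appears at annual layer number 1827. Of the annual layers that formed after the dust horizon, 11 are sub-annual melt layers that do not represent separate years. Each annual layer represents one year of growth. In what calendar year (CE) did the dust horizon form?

Total annual layers = 832 + 366 + 659 = 1857.
1857 − 1827 = 30 annual layers lie beyond the dust horizon toward the ice surface.
30 − 11 false = 19 true annual layers after the dust horizon.
Counting back 19 years from 1884 CE places the dust horizon in 1884 − 19 = 1865 CE.

1865 CE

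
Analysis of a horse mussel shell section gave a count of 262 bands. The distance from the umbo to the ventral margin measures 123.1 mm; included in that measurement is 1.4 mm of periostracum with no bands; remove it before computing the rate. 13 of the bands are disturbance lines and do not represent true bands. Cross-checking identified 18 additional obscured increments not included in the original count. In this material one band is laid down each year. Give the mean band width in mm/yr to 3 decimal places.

After corrections the count is 262 − 13 + 18 = 267 bands.
Removing the 1.4 mm offcut leaves 123.1 − 1.4 = 121.7 mm.
Mean rate = 121.7 mm / 267 years ≈ 0.456 mm/yr.

0.456 mm/yr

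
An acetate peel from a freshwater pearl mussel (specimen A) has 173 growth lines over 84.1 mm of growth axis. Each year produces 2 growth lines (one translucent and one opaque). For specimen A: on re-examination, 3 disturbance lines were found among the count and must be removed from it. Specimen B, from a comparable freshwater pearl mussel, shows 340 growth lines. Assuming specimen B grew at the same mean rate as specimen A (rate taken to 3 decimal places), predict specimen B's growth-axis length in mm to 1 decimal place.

168.1 mm

Specimen A: after corrections the count is 173 − 3 = 170 growth lines.
Specimen A: 170 growth lines at 2 per year is 170 / 2 = 85 years.
A: Mean rate = 84.1 mm / 85 years ≈ 0.989 mm/yr.
Specimen B: with 2 growth lines per year, 340 / 2 = 170 years. For B, 0.989 mm/year × 170 years = 168.1 mm.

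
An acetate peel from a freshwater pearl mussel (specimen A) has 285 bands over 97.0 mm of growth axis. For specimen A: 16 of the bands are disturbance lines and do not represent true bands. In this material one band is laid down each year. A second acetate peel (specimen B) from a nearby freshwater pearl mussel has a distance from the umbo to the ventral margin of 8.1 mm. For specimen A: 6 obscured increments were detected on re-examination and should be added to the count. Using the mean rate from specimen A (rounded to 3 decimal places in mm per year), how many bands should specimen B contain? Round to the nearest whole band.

23 bands

Specimen A: true band count = 285 − 16 + 6 = 275.
A: Extension rate ≈ 97.0 / 275 = 0.353 mm per year.
B spans 8.1 / 0.353 = 22.95 years ≈ 23 bands.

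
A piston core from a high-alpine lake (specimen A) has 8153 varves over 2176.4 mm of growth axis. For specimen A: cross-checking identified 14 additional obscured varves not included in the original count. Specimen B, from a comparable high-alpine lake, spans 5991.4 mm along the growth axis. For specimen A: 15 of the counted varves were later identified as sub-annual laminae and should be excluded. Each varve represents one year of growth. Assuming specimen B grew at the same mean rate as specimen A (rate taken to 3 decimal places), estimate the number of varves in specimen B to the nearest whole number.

22440 varves

Specimen A: adjusted count: 8153 − 15 + 14 = 8152 varves.
A: Mean rate = 2176.4 mm / 8152 years ≈ 0.267 mm per year.
For B, 5991.4 / 0.267 = 22439.70 years ≈ 22440 varves.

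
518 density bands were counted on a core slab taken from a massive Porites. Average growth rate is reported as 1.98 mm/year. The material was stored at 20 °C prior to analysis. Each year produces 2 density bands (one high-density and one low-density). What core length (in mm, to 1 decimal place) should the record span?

512.8 mm

Dividing by 2 density bands per year: 518 / 2 = 259 years.
259 years at 1.98 mm/year gives 1.98 × 259 = 512.8 mm.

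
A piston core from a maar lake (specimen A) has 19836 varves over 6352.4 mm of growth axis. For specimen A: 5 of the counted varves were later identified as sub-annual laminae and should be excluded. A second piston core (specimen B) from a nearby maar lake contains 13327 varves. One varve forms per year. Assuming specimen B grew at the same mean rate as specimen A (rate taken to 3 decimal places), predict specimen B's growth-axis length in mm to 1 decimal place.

4264.6 mm

Specimen A: true varve count = 19836 − 5 = 19831.
A: 6352.4 mm over 19831 years gives 6352.4 / 19831 ≈ 0.320 mm/year.
B's length ≈ 0.320 × 13327 = 4264.6 mm.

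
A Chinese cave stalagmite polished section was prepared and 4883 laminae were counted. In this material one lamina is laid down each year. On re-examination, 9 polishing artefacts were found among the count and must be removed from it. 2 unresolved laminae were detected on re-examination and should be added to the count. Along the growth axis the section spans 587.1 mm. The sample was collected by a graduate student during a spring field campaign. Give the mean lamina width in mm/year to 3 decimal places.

0.120 mm/year

Correcting the raw count gives 4883 − 9 + 2 = 4876 true laminae.
587.1 mm over 4876 years gives 587.1 / 4876 ≈ 0.120 mm/year.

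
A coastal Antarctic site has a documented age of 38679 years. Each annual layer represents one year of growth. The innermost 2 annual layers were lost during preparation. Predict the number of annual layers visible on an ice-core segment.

At one annual layer per year, 38679 years correspond to 38679 annual layers.
38679 − 2 missed = 38677 annual layers expected in the prepared section.

38677 annual layers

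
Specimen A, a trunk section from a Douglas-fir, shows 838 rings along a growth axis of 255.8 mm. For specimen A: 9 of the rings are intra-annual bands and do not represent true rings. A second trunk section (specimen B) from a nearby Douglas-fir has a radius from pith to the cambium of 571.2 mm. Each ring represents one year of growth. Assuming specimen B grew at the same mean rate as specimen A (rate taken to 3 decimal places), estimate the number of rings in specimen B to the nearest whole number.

Specimen A: correcting the raw count gives 838 − 9 = 829 true rings.
A: Mean rate = 255.8 mm / 829 years ≈ 0.309 mm/yr.
B spans 571.2 / 0.309 = 1848.54 years ≈ 1849 rings.

1849 rings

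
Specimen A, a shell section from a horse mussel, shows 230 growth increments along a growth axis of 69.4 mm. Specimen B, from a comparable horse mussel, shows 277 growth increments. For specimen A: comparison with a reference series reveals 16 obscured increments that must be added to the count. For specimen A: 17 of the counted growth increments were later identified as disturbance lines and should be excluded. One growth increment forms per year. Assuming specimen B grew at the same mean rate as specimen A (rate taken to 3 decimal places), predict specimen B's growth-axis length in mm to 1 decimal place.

83.9 mm

Specimen A: correcting the raw count gives 230 − 17 + 16 = 229 true growth increments.
A: Mean rate = 69.4 mm / 229 years ≈ 0.303 mm per year.
B's length ≈ 0.303 × 277 = 83.9 mm.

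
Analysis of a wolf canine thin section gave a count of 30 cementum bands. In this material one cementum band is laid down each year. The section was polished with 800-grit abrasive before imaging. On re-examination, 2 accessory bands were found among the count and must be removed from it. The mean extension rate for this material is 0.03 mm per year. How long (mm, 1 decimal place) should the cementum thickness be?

After corrections the count is 30 − 2 = 28 cementum bands.
Length ≈ 0.03 × 28 = 0.8 mm.

0.8 mm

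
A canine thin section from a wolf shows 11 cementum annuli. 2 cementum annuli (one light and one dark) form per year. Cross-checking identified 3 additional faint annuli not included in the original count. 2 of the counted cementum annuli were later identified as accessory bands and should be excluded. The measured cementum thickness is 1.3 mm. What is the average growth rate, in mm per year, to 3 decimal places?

0.217 mm per year

Adjusted count: 11 − 2 + 3 = 12 cementum annuli.
With 2 cementum annuli per year, 12 / 2 = 6 years.
Mean rate = 1.3 mm / 6 years ≈ 0.217 mm per year.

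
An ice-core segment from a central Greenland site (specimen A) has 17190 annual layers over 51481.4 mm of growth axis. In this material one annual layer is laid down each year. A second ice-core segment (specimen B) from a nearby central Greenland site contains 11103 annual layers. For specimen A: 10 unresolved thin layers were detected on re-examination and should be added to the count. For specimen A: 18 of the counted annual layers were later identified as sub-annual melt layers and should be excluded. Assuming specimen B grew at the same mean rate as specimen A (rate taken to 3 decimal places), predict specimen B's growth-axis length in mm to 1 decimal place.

Specimen A: true annual layer count = 17190 − 18 + 10 = 17182.
A: 51481.4 mm over 17182 years gives 51481.4 / 17182 ≈ 2.996 mm/yr.
Length of B = 2.996 × 11103 = 33264.6 mm.

33264.6 mm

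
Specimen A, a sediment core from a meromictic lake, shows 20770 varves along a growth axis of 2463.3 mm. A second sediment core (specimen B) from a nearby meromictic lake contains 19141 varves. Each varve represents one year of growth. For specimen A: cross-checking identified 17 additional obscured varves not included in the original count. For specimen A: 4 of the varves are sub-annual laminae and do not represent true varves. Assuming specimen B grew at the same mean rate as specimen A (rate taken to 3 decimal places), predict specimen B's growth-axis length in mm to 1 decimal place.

2277.8 mm

Specimen A: correcting the raw count gives 20770 − 4 + 17 = 20783 true varves.
A: Mean rate = 2463.3 mm / 20783 years ≈ 0.119 mm/year.
B's length ≈ 0.119 × 19141 = 2277.8 mm.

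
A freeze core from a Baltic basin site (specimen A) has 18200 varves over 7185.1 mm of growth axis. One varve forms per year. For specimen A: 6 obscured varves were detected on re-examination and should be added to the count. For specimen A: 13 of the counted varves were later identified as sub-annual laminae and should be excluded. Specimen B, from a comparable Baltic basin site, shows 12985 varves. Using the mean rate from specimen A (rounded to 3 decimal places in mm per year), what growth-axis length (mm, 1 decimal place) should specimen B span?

Specimen A: after corrections the count is 18200 − 13 + 6 = 18193 varves.
A: 7185.1 mm over 18193 years gives 7185.1 / 18193 ≈ 0.395 mm per year.
Length of B = 0.395 × 12985 = 5129.1 mm.

5129.1 mm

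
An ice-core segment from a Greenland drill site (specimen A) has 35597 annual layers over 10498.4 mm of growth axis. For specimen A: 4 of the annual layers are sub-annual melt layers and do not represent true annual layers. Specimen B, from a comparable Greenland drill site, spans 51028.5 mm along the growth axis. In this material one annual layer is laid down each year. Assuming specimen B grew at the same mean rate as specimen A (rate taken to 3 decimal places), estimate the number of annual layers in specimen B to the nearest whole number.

172978 annual layers

Specimen A: correcting the raw count gives 35597 − 4 = 35593 true annual layers.
A: 10498.4 mm over 35593 years gives 10498.4 / 35593 ≈ 0.295 mm/yr.
For B, 51028.5 / 0.295 = 172977.97 years ≈ 172978 annual layers.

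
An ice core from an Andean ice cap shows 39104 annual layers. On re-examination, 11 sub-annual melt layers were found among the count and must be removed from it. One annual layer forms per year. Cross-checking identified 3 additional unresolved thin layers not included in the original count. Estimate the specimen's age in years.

39096 years

Correcting the raw count gives 39104 − 11 + 3 = 39096 true annual layers.
With a one-to-one annual layer periodicity this is 39096 years.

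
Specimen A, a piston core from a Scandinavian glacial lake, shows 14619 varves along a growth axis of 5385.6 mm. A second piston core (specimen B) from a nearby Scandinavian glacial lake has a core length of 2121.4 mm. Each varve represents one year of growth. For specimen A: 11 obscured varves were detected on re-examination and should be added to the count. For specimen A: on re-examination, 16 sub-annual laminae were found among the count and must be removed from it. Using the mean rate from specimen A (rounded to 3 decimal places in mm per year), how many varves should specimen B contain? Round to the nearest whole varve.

Specimen A: adjusted count: 14619 − 16 + 11 = 14614 varves.
A: Mean rate = 5385.6 mm / 14614 years ≈ 0.369 mm per year.
Specimen B: 2121.4 mm / 0.369 mm per year = 5749.05 years ≈ 5749 varves.

5749 varves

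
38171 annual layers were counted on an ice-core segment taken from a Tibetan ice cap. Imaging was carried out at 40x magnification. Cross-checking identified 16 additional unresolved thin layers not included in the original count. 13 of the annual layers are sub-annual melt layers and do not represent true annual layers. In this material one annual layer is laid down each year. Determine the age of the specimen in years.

Correcting the raw count gives 38171 − 13 + 16 = 38174 true annual layers.
With a one-to-one annual layer periodicity this is 38174 years.

38174 years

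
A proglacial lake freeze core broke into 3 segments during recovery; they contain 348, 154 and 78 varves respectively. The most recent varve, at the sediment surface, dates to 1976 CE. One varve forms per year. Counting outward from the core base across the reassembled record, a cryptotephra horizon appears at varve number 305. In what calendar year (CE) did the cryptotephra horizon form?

1701 CE

Total varves = 348 + 154 + 78 = 580.
Between varve 305 and the sediment surface there are 580 − 305 = 275 varves.
1976 − 275 = 1701 CE.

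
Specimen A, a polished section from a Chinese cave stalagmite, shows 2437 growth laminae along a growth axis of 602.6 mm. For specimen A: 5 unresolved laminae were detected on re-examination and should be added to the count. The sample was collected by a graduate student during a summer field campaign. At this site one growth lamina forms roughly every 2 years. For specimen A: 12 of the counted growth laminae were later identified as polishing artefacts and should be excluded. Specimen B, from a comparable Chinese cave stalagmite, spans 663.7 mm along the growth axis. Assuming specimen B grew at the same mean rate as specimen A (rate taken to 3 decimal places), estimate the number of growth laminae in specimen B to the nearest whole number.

2676 growth laminae

Specimen A: after corrections the count is 2437 − 12 + 5 = 2430 growth laminae.
Specimen A: 2430 growth laminae at 2 years each span 2430 × 2 = 4860 years.
A: Mean rate = 602.6 mm / 4860 years ≈ 0.124 mm/year.
Specimen B: 663.7 mm / 0.124 mm per year = 5352.42 years; at 2 years per growth lamina that is 5352.42 / 2 ≈ 2676 growth laminae.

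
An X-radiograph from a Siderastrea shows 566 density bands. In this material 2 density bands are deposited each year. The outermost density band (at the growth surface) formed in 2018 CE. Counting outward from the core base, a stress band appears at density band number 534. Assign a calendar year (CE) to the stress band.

2002 CE

566 − 534 = 32 density bands lie beyond the stress band toward the growth surface.
With 2 density bands per year, 32 / 2 = 16 years.
The density band at the growth surface is 2018 CE, so the stress band dates to 2018 − 16 = 2002 CE.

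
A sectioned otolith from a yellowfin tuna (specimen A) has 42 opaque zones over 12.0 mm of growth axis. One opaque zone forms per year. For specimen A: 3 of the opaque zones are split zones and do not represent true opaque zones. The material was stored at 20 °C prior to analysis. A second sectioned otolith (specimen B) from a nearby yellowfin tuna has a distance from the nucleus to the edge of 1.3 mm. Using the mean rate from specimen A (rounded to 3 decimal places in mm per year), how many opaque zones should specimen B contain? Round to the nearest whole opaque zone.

4 opaque zones

Specimen A: correcting the raw count gives 42 − 3 = 39 true opaque zones.
A: Extension rate ≈ 12.0 / 39 = 0.308 mm/yr.
For B, 1.3 / 0.308 = 4.22 years ≈ 4 opaque zones.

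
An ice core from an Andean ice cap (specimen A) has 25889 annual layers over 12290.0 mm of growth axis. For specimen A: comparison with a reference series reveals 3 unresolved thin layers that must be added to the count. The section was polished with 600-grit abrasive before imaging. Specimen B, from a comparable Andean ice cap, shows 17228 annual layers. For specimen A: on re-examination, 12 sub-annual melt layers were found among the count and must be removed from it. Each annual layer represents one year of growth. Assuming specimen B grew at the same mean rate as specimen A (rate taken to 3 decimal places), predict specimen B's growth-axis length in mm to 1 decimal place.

8183.3 mm

Specimen A: correcting the raw count gives 25889 − 12 + 3 = 25880 true annual layers.
A: Mean rate = 12290.0 mm / 25880 years ≈ 0.475 mm per year.
Length of B = 0.475 × 17228 = 8183.3 mm.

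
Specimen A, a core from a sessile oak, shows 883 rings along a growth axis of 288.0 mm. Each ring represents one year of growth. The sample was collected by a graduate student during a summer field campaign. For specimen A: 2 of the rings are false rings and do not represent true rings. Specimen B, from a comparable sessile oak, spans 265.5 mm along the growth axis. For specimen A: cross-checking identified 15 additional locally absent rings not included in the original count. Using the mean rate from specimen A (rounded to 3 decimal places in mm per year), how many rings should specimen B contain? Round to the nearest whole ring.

Specimen A: adjusted count: 883 − 2 + 15 = 896 rings.
A: Mean rate = 288.0 mm / 896 years ≈ 0.321 mm/yr.
For B, 265.5 / 0.321 = 827.10 years ≈ 827 rings.

827 rings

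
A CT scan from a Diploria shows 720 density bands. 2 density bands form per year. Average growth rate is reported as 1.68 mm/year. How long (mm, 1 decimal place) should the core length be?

604.8 mm

Dividing by 2 density bands per year: 720 / 2 = 360 years.
Predicted length = 1.68 mm/year × 360 years = 604.8 mm.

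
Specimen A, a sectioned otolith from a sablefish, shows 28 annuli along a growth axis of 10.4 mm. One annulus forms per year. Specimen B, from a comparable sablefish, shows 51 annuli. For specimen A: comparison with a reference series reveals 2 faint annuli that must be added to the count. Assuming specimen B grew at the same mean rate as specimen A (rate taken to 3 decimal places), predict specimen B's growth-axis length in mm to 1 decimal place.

17.7 mm

Specimen A: adjusted count: 28 + 2 = 30 annuli.
A: Extension rate ≈ 10.4 / 30 = 0.347 mm per year.
B's length ≈ 0.347 × 51 = 17.7 mm.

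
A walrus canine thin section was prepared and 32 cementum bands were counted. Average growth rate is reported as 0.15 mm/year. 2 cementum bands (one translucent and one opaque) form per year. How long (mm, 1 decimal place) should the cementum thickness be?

Dividing by 2 cementum bands per year: 32 / 2 = 16 years.
Length ≈ 0.15 × 16 = 2.4 mm.

2.4 mm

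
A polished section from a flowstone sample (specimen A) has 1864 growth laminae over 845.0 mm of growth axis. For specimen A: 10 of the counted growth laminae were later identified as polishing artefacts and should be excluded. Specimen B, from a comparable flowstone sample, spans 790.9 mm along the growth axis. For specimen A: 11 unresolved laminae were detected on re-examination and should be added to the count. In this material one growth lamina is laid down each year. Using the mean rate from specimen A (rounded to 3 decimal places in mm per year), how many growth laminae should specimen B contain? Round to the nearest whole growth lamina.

1746 growth laminae

Specimen A: correcting the raw count gives 1864 − 10 + 11 = 1865 true growth laminae.
A: Extension rate ≈ 845.0 / 1865 = 0.453 mm/yr.
Specimen B: 790.9 mm / 0.453 mm per year = 1745.92 years ≈ 1746 growth laminae.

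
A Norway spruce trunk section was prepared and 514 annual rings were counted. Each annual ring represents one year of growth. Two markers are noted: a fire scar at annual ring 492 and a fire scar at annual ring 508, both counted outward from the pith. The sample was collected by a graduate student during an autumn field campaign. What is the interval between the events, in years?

16 years

Separation: 508 − 492 = 16 annual rings.
One annual ring per year makes the interval 16 years.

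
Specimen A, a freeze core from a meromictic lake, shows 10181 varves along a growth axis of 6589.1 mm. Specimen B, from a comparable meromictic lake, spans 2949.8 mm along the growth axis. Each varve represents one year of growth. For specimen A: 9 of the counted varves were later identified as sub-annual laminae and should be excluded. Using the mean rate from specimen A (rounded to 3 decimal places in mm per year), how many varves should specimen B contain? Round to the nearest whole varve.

Specimen A: correcting the raw count gives 10181 − 9 = 10172 true varves.
A: Extension rate ≈ 6589.1 / 10172 = 0.648 mm per year.
For B, 2949.8 / 0.648 = 4552.16 years ≈ 4552 varves.

4552 varves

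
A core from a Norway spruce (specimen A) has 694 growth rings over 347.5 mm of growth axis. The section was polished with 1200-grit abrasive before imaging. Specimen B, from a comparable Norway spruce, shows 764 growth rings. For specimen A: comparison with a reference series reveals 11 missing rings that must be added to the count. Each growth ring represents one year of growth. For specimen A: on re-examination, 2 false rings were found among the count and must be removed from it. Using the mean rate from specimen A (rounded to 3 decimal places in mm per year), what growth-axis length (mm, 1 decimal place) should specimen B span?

377.4 mm

Specimen A: correcting the raw count gives 694 − 2 + 11 = 703 true growth rings.
A: Mean rate = 347.5 mm / 703 years ≈ 0.494 mm per year.
B's length ≈ 0.494 × 764 = 377.4 mm.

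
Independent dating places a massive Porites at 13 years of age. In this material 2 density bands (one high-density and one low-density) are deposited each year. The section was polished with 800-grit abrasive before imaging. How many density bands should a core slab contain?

Expected density bands: 13 × 2 = 26.
So 26 density bands should be present.

26 density bands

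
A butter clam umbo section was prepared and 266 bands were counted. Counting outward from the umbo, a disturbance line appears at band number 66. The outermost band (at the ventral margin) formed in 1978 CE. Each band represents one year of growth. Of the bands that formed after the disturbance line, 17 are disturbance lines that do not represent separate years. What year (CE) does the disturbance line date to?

266 − 66 = 200 bands lie beyond the disturbance line toward the ventral margin.
Excluding 17 false bands: 200 − 17 = 183.
1978 − 183 = 1795 CE.

1795 CE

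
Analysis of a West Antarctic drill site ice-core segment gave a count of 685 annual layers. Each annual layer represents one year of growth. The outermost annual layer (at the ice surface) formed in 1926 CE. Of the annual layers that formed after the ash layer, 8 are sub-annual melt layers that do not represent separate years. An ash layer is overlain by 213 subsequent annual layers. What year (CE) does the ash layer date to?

There are 213 annual layers younger than the ash layer.
Removing the 8 false annual layers leaves 213 − 8 = 205 true annual layers beyond the ash layer.
1926 − 205 = 1721 CE.

1721 CE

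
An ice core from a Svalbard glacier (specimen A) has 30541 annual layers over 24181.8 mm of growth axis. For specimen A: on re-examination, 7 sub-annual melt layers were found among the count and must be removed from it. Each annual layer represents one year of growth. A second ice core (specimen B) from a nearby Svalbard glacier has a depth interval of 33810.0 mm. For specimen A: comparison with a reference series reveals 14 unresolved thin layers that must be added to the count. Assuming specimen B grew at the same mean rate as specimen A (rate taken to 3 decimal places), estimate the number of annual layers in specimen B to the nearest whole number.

42689 annual layers

Specimen A: true annual layer count = 30541 − 7 + 14 = 30548.
A: Mean rate = 24181.8 mm / 30548 years ≈ 0.792 mm per year.
B spans 33810.0 / 0.792 = 42689.39 years ≈ 42689 annual layers.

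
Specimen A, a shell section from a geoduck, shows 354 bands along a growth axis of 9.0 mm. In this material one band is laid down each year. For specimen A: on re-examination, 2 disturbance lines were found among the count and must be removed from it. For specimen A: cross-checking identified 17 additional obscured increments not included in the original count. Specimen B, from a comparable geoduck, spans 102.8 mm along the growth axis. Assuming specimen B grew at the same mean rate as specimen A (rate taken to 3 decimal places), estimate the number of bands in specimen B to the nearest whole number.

Specimen A: correcting the raw count gives 354 − 2 + 17 = 369 true bands.
A: 9.0 mm over 369 years gives 9.0 / 369 ≈ 0.024 mm/year.
For B, 102.8 / 0.024 = 4283.33 years ≈ 4283 bands.

4283 bands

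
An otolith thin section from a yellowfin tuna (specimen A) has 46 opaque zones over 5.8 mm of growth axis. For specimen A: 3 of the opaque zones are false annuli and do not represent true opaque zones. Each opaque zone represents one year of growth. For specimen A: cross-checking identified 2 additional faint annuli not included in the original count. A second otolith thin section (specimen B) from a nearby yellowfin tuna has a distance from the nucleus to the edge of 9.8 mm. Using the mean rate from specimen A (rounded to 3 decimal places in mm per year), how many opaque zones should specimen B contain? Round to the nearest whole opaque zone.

76 opaque zones

Specimen A: correcting the raw count gives 46 − 3 + 2 = 45 true opaque zones.
A: Mean rate = 5.8 mm / 45 years ≈ 0.129 mm/yr.
For B, 9.8 / 0.129 = 75.97 years ≈ 76 opaque zones.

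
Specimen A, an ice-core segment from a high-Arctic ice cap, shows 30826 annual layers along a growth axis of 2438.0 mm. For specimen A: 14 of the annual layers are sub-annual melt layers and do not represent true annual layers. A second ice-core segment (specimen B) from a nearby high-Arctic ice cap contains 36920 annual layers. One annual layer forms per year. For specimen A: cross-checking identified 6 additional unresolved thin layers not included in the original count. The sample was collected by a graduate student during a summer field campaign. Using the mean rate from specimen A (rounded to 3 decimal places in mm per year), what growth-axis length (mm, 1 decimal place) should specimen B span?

2916.7 mm

Specimen A: adjusted count: 30826 − 14 + 6 = 30818 annual layers.
A: 2438.0 mm over 30818 years gives 2438.0 / 30818 ≈ 0.079 mm per year.
B's length ≈ 0.079 × 36920 = 2916.7 mm.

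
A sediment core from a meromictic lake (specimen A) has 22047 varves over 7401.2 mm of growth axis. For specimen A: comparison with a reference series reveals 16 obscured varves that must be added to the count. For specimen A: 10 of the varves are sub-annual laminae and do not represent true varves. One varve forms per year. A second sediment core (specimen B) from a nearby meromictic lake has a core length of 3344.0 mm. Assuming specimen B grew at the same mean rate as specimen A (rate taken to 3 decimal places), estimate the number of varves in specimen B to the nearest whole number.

9952 varves

Specimen A: adjusted count: 22047 − 10 + 16 = 22053 varves.
A: 7401.2 mm over 22053 years gives 7401.2 / 22053 ≈ 0.336 mm/yr.
For B, 3344.0 / 0.336 = 9952.38 years ≈ 9952 varves.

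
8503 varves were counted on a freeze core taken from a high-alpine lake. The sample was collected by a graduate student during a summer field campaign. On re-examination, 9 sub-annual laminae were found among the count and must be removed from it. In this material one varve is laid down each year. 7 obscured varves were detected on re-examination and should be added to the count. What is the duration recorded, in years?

After corrections the count is 8503 − 9 + 7 = 8501 varves.
With a one-to-one varve periodicity this is 8501 years.

8501 years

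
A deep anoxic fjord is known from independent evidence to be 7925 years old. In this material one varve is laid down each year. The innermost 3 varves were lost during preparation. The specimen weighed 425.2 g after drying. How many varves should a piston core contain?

7922 varves

Expected varves over 7925 years: 7925.
Less the 3 uncaptured varves: 7925 − 3 = 7922.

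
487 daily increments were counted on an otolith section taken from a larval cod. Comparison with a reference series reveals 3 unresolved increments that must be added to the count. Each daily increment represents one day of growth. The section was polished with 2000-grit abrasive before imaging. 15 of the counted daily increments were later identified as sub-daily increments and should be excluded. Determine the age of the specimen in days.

475 days

Adjusted count: 487 − 15 + 3 = 475 daily increments.
With a one-to-one daily increment periodicity this is 475 days.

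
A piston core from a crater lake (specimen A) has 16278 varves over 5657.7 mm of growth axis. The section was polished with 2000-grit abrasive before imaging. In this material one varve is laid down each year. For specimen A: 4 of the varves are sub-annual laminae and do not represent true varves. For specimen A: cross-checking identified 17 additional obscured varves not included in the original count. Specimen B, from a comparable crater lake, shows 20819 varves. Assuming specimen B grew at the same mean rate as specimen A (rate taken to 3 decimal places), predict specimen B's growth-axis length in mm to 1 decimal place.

7224.2 mm

Specimen A: adjusted count: 16278 − 4 + 17 = 16291 varves.
A: Mean rate = 5657.7 mm / 16291 years ≈ 0.347 mm/year.
Length of B = 0.347 × 20819 = 7224.2 mm.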